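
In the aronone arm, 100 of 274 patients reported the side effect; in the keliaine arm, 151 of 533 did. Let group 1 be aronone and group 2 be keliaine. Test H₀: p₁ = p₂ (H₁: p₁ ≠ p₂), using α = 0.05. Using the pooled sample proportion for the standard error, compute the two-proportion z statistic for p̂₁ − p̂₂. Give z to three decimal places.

z = 2.373

p̂₁ = 100/274 = 0.36496, p̂₂ = 151/533 = 0.28330.
Pooled p̂ = (100+151)/(274+533) = 251/807 = 0.31103.
SE = √(0.21429 × 0.00552581) = 0.03441.
z = (0.36496 − 0.28330)/0.03441 = 0.08166/0.03441 = 2.373.
Two-sided p-value ≈ 2·Φ(−2.373) = 0.0176. With α = 0.05, reject H₀.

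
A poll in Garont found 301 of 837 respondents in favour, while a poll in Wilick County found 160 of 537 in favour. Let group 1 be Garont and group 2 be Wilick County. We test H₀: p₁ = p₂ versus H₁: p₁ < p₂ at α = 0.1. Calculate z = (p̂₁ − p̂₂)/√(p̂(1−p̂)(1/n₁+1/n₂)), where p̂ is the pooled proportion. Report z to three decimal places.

z = 2.362

p̂₁ = 301/837 ≈ 0.35962, p̂₂ = 160/537 ≈ 0.29795.
Pooled p̂ = (301+160)/(837+537) = 461/1374 = 0.33552.
SE = √(p̂(1−p̂)(1/n₁+1/n₂)) = √(0.33552·0.66448·0.00305694) = √(0.00068153) = 0.02611.
z = (0.35962 − 0.29795)/0.02611 = 0.06167/0.02611 = 2.362.
p-value = P(Z < 2.362) ≈ 0.9909, so at α = 0.1 we fail to reject H₀.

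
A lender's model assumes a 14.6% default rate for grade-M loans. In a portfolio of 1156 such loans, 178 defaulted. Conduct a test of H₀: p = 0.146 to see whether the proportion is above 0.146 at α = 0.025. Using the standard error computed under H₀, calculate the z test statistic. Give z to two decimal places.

p̂ = 178/1156 ≈ 0.1540.
Standard error under H₀: √(0.146×0.854/1156) = 0.0104.
z = (0.1540 − 0.146)/0.0104 = 0.0080/0.0104 = 0.77.
p-value = P(Z > 0.768) ≈ 0.2212, so at α = 0.025 we fail to reject H₀.

z = 0.77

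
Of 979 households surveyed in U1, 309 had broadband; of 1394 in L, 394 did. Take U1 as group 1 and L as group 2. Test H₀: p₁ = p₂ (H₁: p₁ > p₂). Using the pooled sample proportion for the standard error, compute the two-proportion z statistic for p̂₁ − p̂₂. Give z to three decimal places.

p̂₁ = 309/979 ≈ 0.31563, p̂₂ = 394/1394 ≈ 0.28264.
Pooled p̂ = (309+394)/(979+1394) = 703/2373 = 0.29625.
SE = √(0.208486 × 0.00173881) = 0.01904.
z = (0.31563 − 0.28264)/0.01904 = 0.03299/0.01904 = 1.733.

z = 1.733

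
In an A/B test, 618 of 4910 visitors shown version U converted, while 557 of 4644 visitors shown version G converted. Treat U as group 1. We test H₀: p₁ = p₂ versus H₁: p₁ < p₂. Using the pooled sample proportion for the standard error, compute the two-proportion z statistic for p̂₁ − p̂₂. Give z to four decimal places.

p̂₁ = 618/4910 ≈ 0.125866, p̂₂ = 557/4644 ≈ 0.119940.
Pooled p̂ = (618+557)/(4910+4644) = 1175/9554 = 0.122985.
SE = √(0.10786 × 0.000418998) = 0.006723.
z = (0.125866 − 0.119940)/0.006723 = 0.005926/0.006723 = 0.8815.

z = 0.8815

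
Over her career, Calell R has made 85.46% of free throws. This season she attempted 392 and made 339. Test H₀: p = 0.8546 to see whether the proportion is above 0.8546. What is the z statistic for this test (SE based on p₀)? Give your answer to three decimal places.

z = 0.573

p̂ = 339/392 ≈ 0.86480.
SE = √(p₀(1−p₀)/n) = √(0.12426/392) = 0.01780.
z = (0.86480 − 0.8546)/0.01780 = 0.01020/0.01780 = 0.573.
p-value = P(Z > 0.573) ≈ 0.2834.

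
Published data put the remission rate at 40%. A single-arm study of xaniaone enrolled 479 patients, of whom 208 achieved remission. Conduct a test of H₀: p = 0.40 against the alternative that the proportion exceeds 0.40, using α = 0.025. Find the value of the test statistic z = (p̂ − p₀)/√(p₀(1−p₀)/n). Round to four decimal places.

z = 1.5296

p̂ = 208/479 ≈ 0.434238.
SE = √(p₀(1−p₀)/n) = √(0.24/479) = 0.022384.
z = (0.434238 − 0.4)/0.022384 = 0.034238/0.022384 = 1.5296.
p-value = P(Z > 1.530) ≈ 0.0631. With α = 0.025, fail to reject H₀.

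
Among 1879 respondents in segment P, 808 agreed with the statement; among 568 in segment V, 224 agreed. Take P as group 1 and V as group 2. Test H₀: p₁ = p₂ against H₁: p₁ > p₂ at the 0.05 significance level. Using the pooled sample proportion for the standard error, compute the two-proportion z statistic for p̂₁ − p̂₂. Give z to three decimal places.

z = 1.508

p̂₁ = 808/1879 ≈ 0.430016, p̂₂ = 224/568 ≈ 0.394366.
Pooled p̂ = (808+224)/(1879+568) = 1032/2447 = 0.421741.
SE = √(p̂(1−p̂)(1/n₁+1/n₂)) = √(0.421741·0.578259·0.00229276) = √(0.000559148) = 0.023646.
z = (0.430016 − 0.394366)/0.023646 = 0.035650/0.023646 = 1.508.
p-value = P(Z > 1.508) ≈ 0.0658; since p > α = 0.05, fail to reject H₀.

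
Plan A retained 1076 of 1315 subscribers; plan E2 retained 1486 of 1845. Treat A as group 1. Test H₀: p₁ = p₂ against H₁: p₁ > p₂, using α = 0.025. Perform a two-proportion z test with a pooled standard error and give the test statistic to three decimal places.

z = 0.908

p̂₁ = 1076/1315 ≈ 0.818251, p̂₂ = 1486/1845 ≈ 0.805420.
Pooled p̂ = (1076+1486)/(1315+1845) = 2562/3160 = 0.810759.
SE = √(0.153429 × 0.00130246) = 0.014136.
z = (0.818251 − 0.805420)/0.014136 = 0.012831/0.014136 = 0.908.
p-value = P(Z > 0.908) ≈ 0.1820, so at α = 0.025 we fail to reject H₀.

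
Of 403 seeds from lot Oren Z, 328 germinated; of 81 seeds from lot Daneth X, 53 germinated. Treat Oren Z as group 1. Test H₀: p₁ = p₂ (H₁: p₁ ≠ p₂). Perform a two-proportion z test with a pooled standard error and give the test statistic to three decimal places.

p̂₁ = 328/403 = 0.81390, p̂₂ = 53/81 = 0.65432.
Pooled p̂ = (328+53)/(403+81) = 381/484 = 0.78719.
SE = √(0.167522 × 0.0148271) = 0.04984.
z = (0.81390 − 0.65432)/0.04984 = 0.15958/0.04984 = 3.202.

z = 3.202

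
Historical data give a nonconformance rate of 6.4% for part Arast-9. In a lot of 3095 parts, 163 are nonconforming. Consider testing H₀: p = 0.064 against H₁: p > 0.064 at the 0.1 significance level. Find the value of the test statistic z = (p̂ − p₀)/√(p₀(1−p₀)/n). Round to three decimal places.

z = -2.576

p̂ = 163/3095 ≈ 0.052666.
Standard error under H₀: √(0.064×0.936/3095) = 0.004399.
z = (0.052666 − 0.064)/0.004399 = -0.011334/0.004399 = -2.576.
p-value = P(Z > -2.576) ≈ 0.9950; since p > α = 0.1, fail to reject H₀.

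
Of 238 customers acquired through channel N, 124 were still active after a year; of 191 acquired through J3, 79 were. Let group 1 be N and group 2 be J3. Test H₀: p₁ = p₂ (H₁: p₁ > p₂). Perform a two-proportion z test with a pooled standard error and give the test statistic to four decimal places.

p̂₁ = 124/238 ≈ 0.521008, p̂₂ = 79/191 ≈ 0.413613.
Pooled p̂ = (124+79)/(238+191) = 203/429 = 0.473193.
SE = √(0.249281 × 0.00943728) = 0.048503.
z = (0.521008 − 0.413613)/0.048503 = 0.107395/0.048503 = 2.2142.
p-value = P(Z > 2.214) ≈ 0.0134.

z = 2.2142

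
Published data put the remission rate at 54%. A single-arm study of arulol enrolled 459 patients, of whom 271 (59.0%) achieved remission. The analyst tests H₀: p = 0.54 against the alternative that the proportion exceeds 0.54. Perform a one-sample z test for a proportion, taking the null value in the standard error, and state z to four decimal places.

z = 2.1671

p̂ = 271/459 = 0.590414.
Under H₀, SE = √(0.54·0.46/459) = √(0.000541176) = 0.023263.
z = (0.590414 − 0.54)/0.023263 = 0.050414/0.023263 = 2.1671.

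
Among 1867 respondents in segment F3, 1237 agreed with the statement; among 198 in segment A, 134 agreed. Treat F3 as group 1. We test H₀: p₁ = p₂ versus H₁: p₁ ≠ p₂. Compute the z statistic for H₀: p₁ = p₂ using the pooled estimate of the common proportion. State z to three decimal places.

p̂₁ = 1237/1867 = 0.662560, p̂₂ = 134/198 = 0.676768.
Pooled p̂ = (1237+134)/(1867+198) = 1371/2065 = 0.663923.
SE = √(p̂(1−p̂)(1/n₁+1/n₂)) = √(0.663923·0.336077·0.00558612) = √(0.00124643) = 0.035305.
z = (0.662560 − 0.676768)/0.035305 = -0.014208/0.035305 = -0.402.
Two-sided p-value ≈ 2·Φ(−0.402) = 0.6874.

z = -0.402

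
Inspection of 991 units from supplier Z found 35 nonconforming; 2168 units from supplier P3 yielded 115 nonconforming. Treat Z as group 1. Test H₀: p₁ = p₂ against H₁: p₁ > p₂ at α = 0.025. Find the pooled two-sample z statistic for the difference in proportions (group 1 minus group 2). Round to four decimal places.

z = -2.1737

p̂₁ = 35/991 ≈ 0.0353179, p̂₂ = 115/2168 ≈ 0.0530443.
Pooled p̂ = (35+115)/(991+2168) = 150/3159 = 0.0474834.
SE = √(0.0452287 × 0.00147034) = 0.0081548.
z = (0.0353179 − 0.0530443)/0.0081548 = -0.0177264/0.0081548 = -2.1737.
p-value = P(Z > -2.174) ≈ 0.9851; since p > α = 0.025, fail to reject H₀.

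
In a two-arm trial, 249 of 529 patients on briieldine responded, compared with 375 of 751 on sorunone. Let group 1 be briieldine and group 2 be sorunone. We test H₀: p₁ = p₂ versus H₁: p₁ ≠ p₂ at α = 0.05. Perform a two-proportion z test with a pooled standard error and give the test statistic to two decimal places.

z = -1.01

p̂₁ = 249/529 = 0.4707, p̂₂ = 375/751 = 0.4993.
Pooled p̂ = (249+375)/(529+751) = 624/1280 = 0.4875.
SE = √(0.249844 × 0.00322192) = 0.0284.
z = (0.4707 − 0.4993)/0.0284 = -0.0286/0.0284 = -1.01.
Two-sided p-value ≈ 2·Φ(−1.009) = 0.3129. With α = 0.05, fail to reject H₀.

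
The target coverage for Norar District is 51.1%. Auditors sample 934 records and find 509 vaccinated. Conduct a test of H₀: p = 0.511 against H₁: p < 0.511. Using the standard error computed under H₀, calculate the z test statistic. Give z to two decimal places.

p̂ = 509/934 ≈ 0.54497.
SE = √(p₀(1−p₀)/n) = √(0.24988/934) = 0.01636.
z = (0.54497 − 0.511)/0.01636 = 0.03397/0.01636 = 2.08.
p-value = P(Z < 2.077) ≈ 0.9811.

z = 2.08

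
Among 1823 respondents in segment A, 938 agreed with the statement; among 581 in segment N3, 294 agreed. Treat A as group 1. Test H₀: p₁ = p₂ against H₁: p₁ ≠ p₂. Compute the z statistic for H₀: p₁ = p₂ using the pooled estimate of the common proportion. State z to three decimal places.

z = 0.357

p̂₁ = 938/1823 = 0.514536, p̂₂ = 294/581 = 0.506024.
Pooled p̂ = (938+294)/(1823+581) = 1232/2404 = 0.512479.
SE = √(0.249844 × 0.00226972) = 0.023813.
z = (0.514536 − 0.506024)/0.023813 = 0.008512/0.023813 = 0.357.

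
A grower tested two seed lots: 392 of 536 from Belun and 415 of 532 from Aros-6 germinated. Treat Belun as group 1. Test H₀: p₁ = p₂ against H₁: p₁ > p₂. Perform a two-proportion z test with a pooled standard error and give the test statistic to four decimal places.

p̂₁ = 392/536 ≈ 0.731343, p̂₂ = 415/532 ≈ 0.780075.
Pooled p̂ = (392+415)/(536+532) = 807/1068 = 0.755618.
SE = √(p̂(1−p̂)(1/n₁+1/n₂)) = √(0.755618·0.244382·0.00374537) = √(0.000691618) = 0.026299.
z = (0.731343 − 0.780075)/0.026299 = -0.048732/0.026299 = -1.8530.
p-value = P(Z > -1.853) ≈ 0.9681.

z = -1.8530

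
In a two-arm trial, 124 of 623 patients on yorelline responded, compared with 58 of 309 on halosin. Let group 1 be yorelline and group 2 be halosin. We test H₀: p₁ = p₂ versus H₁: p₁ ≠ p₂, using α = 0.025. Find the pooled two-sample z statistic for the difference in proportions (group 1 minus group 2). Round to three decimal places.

p̂₁ = 124/623 = 0.19904, p̂₂ = 58/309 = 0.18770.
Pooled p̂ = (124+58)/(623+309) = 182/932 = 0.19528.
SE = √(0.157145 × 0.00484138) = 0.02758.
z = (0.19904 − 0.18770)/0.02758 = 0.01134/0.02758 = 0.411.
p-value = 2·P(Z > 0.411) ≈ 0.6811, so at α = 0.025 we fail to reject H₀.

z = 0.411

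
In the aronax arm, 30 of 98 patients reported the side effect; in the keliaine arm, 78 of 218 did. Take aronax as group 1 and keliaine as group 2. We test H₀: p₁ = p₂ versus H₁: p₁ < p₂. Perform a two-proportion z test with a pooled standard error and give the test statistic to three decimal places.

z = -0.896

p̂₁ = 30/98 ≈ 0.30612, p̂₂ = 78/218 ≈ 0.35780.
Pooled p̂ = (30+78)/(98+218) = 108/316 = 0.34177.
SE = √(0.224964 × 0.0147912) = 0.05768.
z = (0.30612 − 0.35780)/0.05768 = -0.05168/0.05768 = -0.896.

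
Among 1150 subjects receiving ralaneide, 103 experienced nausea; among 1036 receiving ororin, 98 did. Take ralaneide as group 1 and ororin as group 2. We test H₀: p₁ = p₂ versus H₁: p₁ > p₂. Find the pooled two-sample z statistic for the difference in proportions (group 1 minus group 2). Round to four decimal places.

z = -0.4063

p̂₁ = 103/1150 ≈ 0.0895652, p̂₂ = 98/1036 ≈ 0.0945946.
Pooled p̂ = (103+98)/(1150+1036) = 201/2186 = 0.0919488.
SE = √(p̂(1−p̂)(1/n₁+1/n₂)) = √(0.0919488·0.9080512·0.00183482) = √(0.000153196) = 0.0123773.
z = (0.0895652 − 0.0945946)/0.0123773 = -0.0050294/0.0123773 = -0.4063.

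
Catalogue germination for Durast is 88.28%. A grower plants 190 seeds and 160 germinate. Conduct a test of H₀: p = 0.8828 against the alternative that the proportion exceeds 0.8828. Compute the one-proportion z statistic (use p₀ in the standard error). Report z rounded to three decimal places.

z = -1.744

p̂ = 160/190 ≈ 0.842105.
Standard error under H₀: √(0.8828×0.1172/190) = 0.023336.
z = (0.842105 − 0.8828)/0.023336 = -0.040695/0.023336 = -1.744.
p-value = P(Z > -1.744) ≈ 0.9594.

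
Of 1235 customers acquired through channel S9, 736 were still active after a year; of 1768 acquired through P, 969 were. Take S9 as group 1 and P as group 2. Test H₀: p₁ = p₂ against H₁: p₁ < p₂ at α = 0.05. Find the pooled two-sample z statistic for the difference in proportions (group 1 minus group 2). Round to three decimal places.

z = 2.606

p̂₁ = 736/1235 = 0.59595, p̂₂ = 969/1768 = 0.54808.
Pooled p̂ = (736+969)/(1235+1768) = 1705/3003 = 0.56777.
SE = √(0.245408 × 0.00137533) = 0.01837.
z = (0.59595 − 0.54808)/0.01837 = 0.04787/0.01837 = 2.606.
p-value = P(Z < 2.606) ≈ 0.9954, so at α = 0.05 we fail to reject H₀.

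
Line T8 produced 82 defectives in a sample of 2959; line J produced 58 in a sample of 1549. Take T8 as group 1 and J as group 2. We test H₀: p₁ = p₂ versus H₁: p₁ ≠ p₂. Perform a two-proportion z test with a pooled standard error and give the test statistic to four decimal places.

p̂₁ = 82/2959 = 0.0277121, p̂₂ = 58/1549 = 0.0374435.
Pooled p̂ = (82+58)/(2959+1549) = 140/4508 = 0.0310559.
SE = √(0.0300914 × 0.00098353) = 0.0054402.
z = (0.0277121 − 0.0374435)/0.0054402 = -0.0097314/0.0054402 = -1.7888.

z = -1.7888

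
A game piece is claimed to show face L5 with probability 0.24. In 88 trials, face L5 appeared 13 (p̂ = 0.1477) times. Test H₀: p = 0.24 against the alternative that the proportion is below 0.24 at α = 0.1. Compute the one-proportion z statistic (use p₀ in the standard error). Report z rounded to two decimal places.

z = -2.03

p̂ = 13/88 ≈ 0.1477.
SE = √(p₀(1−p₀)/n) = √(0.1824/88) = 0.0455.
z = (0.1477 − 0.24)/0.0455 = -0.0923/0.0455 = -2.03.
p-value = P(Z < -2.027) ≈ 0.0213. With α = 0.1, reject H₀.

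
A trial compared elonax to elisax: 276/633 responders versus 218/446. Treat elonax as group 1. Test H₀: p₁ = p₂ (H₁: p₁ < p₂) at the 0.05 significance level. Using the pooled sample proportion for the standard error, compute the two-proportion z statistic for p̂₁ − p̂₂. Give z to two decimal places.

z = -1.71

p̂₁ = 276/633 = 0.4360, p̂₂ = 218/446 = 0.4888.
Pooled p̂ = (276+218)/(633+446) = 494/1079 = 0.4578.
SE = √(p̂(1−p̂)(1/n₁+1/n₂)) = √(0.4578·0.5422·0.00382193) = √(0.000948687) = 0.0308.
z = (0.4360 − 0.4888)/0.0308 = -0.0528/0.0308 = -1.71.
p-value = P(Z < -1.713) ≈ 0.0433; since p < α = 0.05, reject H₀.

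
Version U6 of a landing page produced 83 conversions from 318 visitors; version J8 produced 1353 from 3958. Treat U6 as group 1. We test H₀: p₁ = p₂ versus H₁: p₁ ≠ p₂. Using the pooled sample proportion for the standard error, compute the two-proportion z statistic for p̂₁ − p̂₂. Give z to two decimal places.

p̂₁ = 83/318 ≈ 0.2610, p̂₂ = 1353/3958 ≈ 0.3418.
Pooled p̂ = (83+1353)/(318+3958) = 1436/4276 = 0.3358.
SE = √(p̂(1−p̂)(1/n₁+1/n₂)) = √(0.3358·0.6642·0.00339731) = √(0.000757761) = 0.0275.
z = (0.2610 − 0.3418)/0.0275 = -0.0808/0.0275 = -2.94.

z = -2.94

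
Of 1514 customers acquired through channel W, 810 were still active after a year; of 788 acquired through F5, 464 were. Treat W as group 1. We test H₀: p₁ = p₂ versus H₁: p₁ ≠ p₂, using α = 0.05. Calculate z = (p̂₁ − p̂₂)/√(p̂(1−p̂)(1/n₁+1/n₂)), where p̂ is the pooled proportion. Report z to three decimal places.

z = -2.465

p̂₁ = 810/1514 = 0.535007, p̂₂ = 464/788 = 0.588832.
Pooled p̂ = (810+464)/(1514+788) = 1274/2302 = 0.553432.
SE = √(0.247145 × 0.00192954) = 0.021837.
z = (0.535007 − 0.588832)/0.021837 = -0.053825/0.021837 = -2.465.
p-value = 2·P(Z > 2.465) ≈ 0.0137, so at α = 0.05 we reject H₀.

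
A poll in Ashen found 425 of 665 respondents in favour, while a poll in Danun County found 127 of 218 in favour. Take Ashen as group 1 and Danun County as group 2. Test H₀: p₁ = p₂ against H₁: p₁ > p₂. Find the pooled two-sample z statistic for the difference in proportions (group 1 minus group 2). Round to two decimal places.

p̂₁ = 425/665 = 0.63910, p̂₂ = 127/218 = 0.58257.
Pooled p̂ = (425+127)/(665+218) = 552/883 = 0.62514.
SE = √(0.23434 × 0.00609092) = 0.03778.
z = (0.63910 − 0.58257)/0.03778 = 0.05653/0.03778 = 1.50.

z = 1.50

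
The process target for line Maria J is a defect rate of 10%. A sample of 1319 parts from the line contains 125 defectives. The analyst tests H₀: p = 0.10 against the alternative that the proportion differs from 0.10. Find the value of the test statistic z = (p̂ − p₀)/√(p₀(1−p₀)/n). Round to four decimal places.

p̂ = 125/1319 ≈ 0.094769.
Under H₀, SE = √(0.1·0.9/1319) = √(6.82335e-05) = 0.008260.
z = (0.094769 − 0.1)/0.008260 = -0.005231/0.008260 = -0.6333.
p-value = 2·P(Z > 0.633) ≈ 0.5265.

z = -0.6333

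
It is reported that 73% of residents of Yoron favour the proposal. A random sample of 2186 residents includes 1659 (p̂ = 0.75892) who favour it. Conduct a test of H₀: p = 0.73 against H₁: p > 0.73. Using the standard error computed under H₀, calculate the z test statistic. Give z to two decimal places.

p̂ = 1659/2186 ≈ 0.758920.
SE = √(p₀(1−p₀)/n) = √(0.1971/2186) = 0.009496.
z = (0.758920 − 0.73)/0.009496 = 0.028920/0.009496 = 3.05.

z = 3.05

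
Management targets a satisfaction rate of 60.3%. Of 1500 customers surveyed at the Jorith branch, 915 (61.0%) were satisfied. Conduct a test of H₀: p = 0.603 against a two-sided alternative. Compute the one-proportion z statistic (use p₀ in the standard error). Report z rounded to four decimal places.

p̂ = 915/1500 ≈ 0.610000.
SE = √(p₀(1−p₀)/n) = √(0.23939/1500) = 0.012633.
z = (0.610000 − 0.603)/0.012633 = 0.007000/0.012633 = 0.5541.
p-value = 2·P(Z > 0.554) ≈ 0.5795.

z = 0.5541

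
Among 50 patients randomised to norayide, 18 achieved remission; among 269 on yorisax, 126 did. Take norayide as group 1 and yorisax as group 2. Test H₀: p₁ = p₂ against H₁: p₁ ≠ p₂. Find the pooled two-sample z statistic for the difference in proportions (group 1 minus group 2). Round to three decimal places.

z = -1.414

p̂₁ = 18/50 ≈ 0.36000, p̂₂ = 126/269 ≈ 0.46840.
Pooled p̂ = (18+126)/(50+269) = 144/319 = 0.45141.
SE = √(p̂(1−p̂)(1/n₁+1/n₂)) = √(0.45141·0.54859·0.0237175) = √(0.00587337) = 0.07664.
z = (0.36000 − 0.46840)/0.07664 = -0.10840/0.07664 = -1.414.
p-value = 2·P(Z > 1.414) ≈ 0.1572.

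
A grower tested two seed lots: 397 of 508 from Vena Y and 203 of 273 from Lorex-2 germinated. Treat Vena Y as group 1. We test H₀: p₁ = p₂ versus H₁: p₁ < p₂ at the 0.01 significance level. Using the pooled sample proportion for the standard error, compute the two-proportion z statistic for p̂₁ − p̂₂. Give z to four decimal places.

p̂₁ = 397/508 = 0.781496, p̂₂ = 203/273 = 0.743590.
Pooled p̂ = (397+203)/(508+273) = 600/781 = 0.768246.
SE = √(0.178044 × 0.00563151) = 0.031665.
z = (0.781496 − 0.743590)/0.031665 = 0.037906/0.031665 = 1.1971.
p-value = P(Z < 1.197) ≈ 0.8844. With α = 0.01, fail to reject H₀.

z = 1.1971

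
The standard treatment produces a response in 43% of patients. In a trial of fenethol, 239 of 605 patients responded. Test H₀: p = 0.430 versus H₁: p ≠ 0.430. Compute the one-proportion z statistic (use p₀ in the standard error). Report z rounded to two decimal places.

p̂ = 239/605 ≈ 0.3950.
SE = √(p₀(1−p₀)/n) = √(0.2451/605) = 0.0201.
z = (0.3950 − 0.43)/0.0201 = -0.0350/0.0201 = -1.74.

z = -1.74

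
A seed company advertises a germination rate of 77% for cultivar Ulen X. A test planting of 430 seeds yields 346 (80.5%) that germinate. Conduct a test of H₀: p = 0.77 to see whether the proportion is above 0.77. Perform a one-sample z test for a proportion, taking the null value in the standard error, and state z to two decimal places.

z = 1.71

p̂ = 346/430 = 0.8047.
SE = √(p₀(1−p₀)/n) = √(0.1771/430) = 0.0203.
z = (0.8047 − 0.77)/0.0203 = 0.0347/0.0203 = 1.71.
p-value = P(Z > 1.707) ≈ 0.0439.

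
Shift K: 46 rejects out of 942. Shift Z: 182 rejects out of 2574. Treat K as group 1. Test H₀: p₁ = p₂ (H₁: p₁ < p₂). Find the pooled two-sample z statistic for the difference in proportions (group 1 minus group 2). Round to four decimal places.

z = -2.3327

p̂₁ = 46/942 = 0.0488323, p̂₂ = 182/2574 = 0.0707071.
Pooled p̂ = (46+182)/(942+2574) = 228/3516 = 0.0648464.
SE = √(0.0606414 × 0.00145007) = 0.0093773.
z = (0.0488323 − 0.0707071)/0.0093773 = -0.0218748/0.0093773 = -2.3327.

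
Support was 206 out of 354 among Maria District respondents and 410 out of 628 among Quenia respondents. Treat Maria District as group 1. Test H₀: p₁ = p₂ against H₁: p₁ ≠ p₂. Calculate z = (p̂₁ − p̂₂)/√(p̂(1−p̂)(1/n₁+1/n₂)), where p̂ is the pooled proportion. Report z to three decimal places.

z = -2.208

p̂₁ = 206/354 = 0.58192, p̂₂ = 410/628 = 0.65287.
Pooled p̂ = (206+410)/(354+628) = 616/982 = 0.62729.
SE = √(0.233797 × 0.00441722) = 0.03214.
z = (0.58192 − 0.65287)/0.03214 = -0.07095/0.03214 = -2.208.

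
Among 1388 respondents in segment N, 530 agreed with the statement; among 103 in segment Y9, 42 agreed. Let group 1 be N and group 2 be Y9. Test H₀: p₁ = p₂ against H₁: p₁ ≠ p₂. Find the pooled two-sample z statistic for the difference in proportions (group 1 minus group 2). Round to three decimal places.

z = -0.522

p̂₁ = 530/1388 = 0.38184, p̂₂ = 42/103 = 0.40777.
Pooled p̂ = (530+42)/(1388+103) = 572/1491 = 0.38364.
SE = √(0.236459 × 0.0104292) = 0.04966.
z = (0.38184 − 0.40777)/0.04966 = -0.02593/0.04966 = -0.522.
Two-sided p-value ≈ 2·Φ(−0.522) = 0.6017.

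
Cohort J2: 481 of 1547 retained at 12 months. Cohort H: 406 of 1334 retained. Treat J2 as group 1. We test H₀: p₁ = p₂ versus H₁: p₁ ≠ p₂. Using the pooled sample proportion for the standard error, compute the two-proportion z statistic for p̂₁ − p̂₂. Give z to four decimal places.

p̂₁ = 481/1547 ≈ 0.310924, p̂₂ = 406/1334 ≈ 0.304348.
Pooled p̂ = (481+406)/(1547+1334) = 887/2881 = 0.307879.
SE = √(0.21309 × 0.00139604) = 0.017248.
z = (0.310924 − 0.304348)/0.017248 = 0.006576/0.017248 = 0.3813.
p-value = 2·P(Z > 0.381) ≈ 0.7030.

z = 0.3813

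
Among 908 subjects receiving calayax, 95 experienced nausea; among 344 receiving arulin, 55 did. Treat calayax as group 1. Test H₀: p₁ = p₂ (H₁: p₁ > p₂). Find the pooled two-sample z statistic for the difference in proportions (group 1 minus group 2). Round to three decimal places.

z = -2.688

p̂₁ = 95/908 ≈ 0.104626, p̂₂ = 55/344 ≈ 0.159884.
Pooled p̂ = (95+55)/(908+344) = 150/1252 = 0.119808.
SE = √(0.105454 × 0.0040083) = 0.020559.
z = (0.104626 − 0.159884)/0.020559 = -0.055258/0.020559 = -2.688.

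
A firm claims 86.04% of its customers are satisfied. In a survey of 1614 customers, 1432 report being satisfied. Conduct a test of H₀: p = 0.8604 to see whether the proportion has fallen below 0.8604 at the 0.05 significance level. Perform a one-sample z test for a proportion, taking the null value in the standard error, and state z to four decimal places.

z = 3.1109

p̂ = 1432/1614 ≈ 0.8872367.
Standard error under H₀: √(0.8604×0.1396/1614) = 0.0086266.
z = (0.8872367 − 0.8604)/0.0086266 = 0.0268367/0.0086266 = 3.1109.
p-value = P(Z < 3.111) ≈ 0.9991. With α = 0.05, fail to reject H₀.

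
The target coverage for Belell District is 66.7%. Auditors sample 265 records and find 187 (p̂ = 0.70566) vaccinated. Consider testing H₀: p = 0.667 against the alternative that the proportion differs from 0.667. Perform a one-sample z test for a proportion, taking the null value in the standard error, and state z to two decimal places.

p̂ = 187/265 ≈ 0.70566.
Under H₀, SE = √(0.667·0.333/265) = √(0.000838155) = 0.02895.
z = (0.70566 − 0.667)/0.02895 = 0.03866/0.02895 = 1.34.

z = 1.34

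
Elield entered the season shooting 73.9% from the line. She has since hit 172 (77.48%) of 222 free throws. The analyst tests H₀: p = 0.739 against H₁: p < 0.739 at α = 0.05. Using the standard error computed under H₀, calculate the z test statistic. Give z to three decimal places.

p̂ = 172/222 = 0.774775.
Standard error under H₀: √(0.739×0.261/222) = 0.029476.
z = (0.774775 − 0.739)/0.029476 = 0.035775/0.029476 = 1.214.
p-value = P(Z < 1.214) ≈ 0.8876, so at α = 0.05 we fail to reject H₀.

z = 1.214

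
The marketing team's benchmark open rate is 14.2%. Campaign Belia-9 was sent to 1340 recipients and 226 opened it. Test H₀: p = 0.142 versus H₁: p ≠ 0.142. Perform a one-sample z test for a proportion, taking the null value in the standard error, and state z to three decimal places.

z = 2.796

p̂ = 226/1340 = 0.168657.
Under H₀, SE = √(0.142·0.858/1340) = √(9.09224e-05) = 0.009535.
z = (0.168657 − 0.142)/0.009535 = 0.026657/0.009535 = 2.796.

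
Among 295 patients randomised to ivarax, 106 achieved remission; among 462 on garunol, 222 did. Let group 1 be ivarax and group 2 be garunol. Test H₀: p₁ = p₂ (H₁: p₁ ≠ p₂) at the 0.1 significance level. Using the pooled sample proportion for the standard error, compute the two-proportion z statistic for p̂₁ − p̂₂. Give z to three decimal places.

z = -3.282

p̂₁ = 106/295 = 0.35932, p̂₂ = 222/462 = 0.48052.
Pooled p̂ = (106+222)/(295+462) = 328/757 = 0.43329.
SE = √(0.24555 × 0.00555433) = 0.03693.
z = (0.35932 − 0.48052)/0.03693 = -0.12120/0.03693 = -3.282.
Two-sided p-value ≈ 2·Φ(−3.282) = 0.0010. With α = 0.1, reject H₀.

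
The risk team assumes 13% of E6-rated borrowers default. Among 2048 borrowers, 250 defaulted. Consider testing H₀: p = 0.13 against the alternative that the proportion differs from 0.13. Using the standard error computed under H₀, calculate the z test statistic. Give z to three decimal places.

z = -1.067

p̂ = 250/2048 = 0.12207.
SE = √(p₀(1−p₀)/n) = √(0.1131/2048) = 0.00743.
z = (0.12207 − 0.13)/0.00743 = -0.00793/0.00743 = -1.067.
Two-sided p-value ≈ 2·Φ(−1.067) = 0.2859.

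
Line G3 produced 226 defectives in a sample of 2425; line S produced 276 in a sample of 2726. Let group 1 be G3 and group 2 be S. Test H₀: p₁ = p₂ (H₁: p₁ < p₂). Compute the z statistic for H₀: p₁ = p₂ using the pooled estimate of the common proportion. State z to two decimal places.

p̂₁ = 226/2425 = 0.09320, p̂₂ = 276/2726 = 0.10125.
Pooled p̂ = (226+276)/(2425+2726) = 502/5151 = 0.09746.
SE = √(p̂(1−p̂)(1/n₁+1/n₂)) = √(0.09746·0.90254·0.000779209) = √(6.85384e-05) = 0.00828.
z = (0.09320 − 0.10125)/0.00828 = -0.00805/0.00828 = -0.97.

z = -0.97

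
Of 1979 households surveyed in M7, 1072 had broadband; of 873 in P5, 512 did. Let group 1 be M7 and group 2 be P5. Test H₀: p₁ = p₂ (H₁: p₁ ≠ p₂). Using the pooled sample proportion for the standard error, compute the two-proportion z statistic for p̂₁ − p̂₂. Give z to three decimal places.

z = -2.219

p̂₁ = 1072/1979 = 0.541688, p̂₂ = 512/873 = 0.586483.
Pooled p̂ = (1072+512)/(1979+873) = 1584/2852 = 0.555400.
SE = √(p̂(1−p̂)(1/n₁+1/n₂)) = √(0.555400·0.444600·0.00165078) = √(0.000407629) = 0.020190.
z = (0.541688 − 0.586483)/0.020190 = -0.044795/0.020190 = -2.219.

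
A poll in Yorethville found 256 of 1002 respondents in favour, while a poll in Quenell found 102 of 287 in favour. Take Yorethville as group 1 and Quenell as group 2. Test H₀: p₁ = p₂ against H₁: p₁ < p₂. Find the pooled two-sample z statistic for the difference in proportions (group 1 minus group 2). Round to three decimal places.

z = -3.332

p̂₁ = 256/1002 ≈ 0.255489, p̂₂ = 102/287 ≈ 0.355401.
Pooled p̂ = (256+102)/(1002+287) = 358/1289 = 0.277735.
SE = √(p̂(1−p̂)(1/n₁+1/n₂)) = √(0.277735·0.722265·0.00448232) = √(0.000899146) = 0.029986.
z = (0.255489 − 0.355401)/0.029986 = -0.099912/0.029986 = -3.332.
p-value = P(Z < -3.332) ≈ 0.0004.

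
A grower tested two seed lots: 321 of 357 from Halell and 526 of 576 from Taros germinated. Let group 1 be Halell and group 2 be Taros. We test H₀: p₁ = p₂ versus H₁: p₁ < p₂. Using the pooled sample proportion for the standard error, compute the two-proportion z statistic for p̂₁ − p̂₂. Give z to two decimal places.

p̂₁ = 321/357 = 0.8992, p̂₂ = 526/576 = 0.9132.
Pooled p̂ = (321+526)/(357+576) = 847/933 = 0.9078.
SE = √(0.0836794 × 0.00453723) = 0.0195.
z = (0.8992 − 0.9132)/0.0195 = -0.0140/0.0195 = -0.72.
p-value = P(Z < -0.720) ≈ 0.2357.

z = -0.72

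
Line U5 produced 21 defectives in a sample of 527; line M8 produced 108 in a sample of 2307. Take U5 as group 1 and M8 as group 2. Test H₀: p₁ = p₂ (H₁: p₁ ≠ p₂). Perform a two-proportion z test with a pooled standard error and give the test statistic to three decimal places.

z = -0.692

p̂₁ = 21/527 ≈ 0.03985, p̂₂ = 108/2307 ≈ 0.04681.
Pooled p̂ = (21+108)/(527+2307) = 129/2834 = 0.04552.
SE = √(0.0434467 × 0.002331) = 0.01006.
z = (0.03985 − 0.04681)/0.01006 = -0.00696/0.01006 = -0.692.
Two-sided p-value ≈ 2·Φ(−0.692) = 0.4888.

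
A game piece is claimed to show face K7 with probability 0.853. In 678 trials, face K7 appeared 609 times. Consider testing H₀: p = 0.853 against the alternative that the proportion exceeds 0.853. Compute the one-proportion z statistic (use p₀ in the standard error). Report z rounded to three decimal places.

z = 3.326

p̂ = 609/678 ≈ 0.89823.
SE = √(p₀(1−p₀)/n) = √(0.12539/678) = 0.01360.
z = (0.89823 − 0.853)/0.01360 = 0.04523/0.01360 = 3.326.
p-value = P(Z > 3.326) ≈ 0.0004.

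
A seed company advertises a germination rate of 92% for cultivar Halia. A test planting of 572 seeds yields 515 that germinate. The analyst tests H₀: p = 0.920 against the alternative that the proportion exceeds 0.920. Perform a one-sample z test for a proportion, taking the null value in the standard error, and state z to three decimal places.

z = -1.732

p̂ = 515/572 = 0.900350.
Standard error under H₀: √(0.92×0.08/572) = 0.011343.
z = (0.900350 − 0.92)/0.011343 = -0.019650/0.011343 = -1.732.
p-value = P(Z > -1.732) ≈ 0.9584.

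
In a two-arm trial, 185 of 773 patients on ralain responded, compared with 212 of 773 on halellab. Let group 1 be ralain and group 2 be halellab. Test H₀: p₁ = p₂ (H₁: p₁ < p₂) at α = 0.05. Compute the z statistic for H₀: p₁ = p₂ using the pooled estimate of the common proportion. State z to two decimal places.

z = -1.57

p̂₁ = 185/773 ≈ 0.23933, p̂₂ = 212/773 ≈ 0.27426.
Pooled p̂ = (185+212)/(773+773) = 397/1546 = 0.25679.
SE = √(0.19085 × 0.00258732) = 0.02222.
z = (0.23933 − 0.27426)/0.02222 = -0.03493/0.02222 = -1.57.
p-value = P(Z < -1.572) ≈ 0.0580; since p > α = 0.05, fail to reject H₀.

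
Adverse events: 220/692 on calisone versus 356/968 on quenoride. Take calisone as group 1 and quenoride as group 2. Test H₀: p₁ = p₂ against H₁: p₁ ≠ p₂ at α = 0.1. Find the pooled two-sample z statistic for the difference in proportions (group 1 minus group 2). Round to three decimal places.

p̂₁ = 220/692 ≈ 0.317919, p̂₂ = 356/968 ≈ 0.367769.
Pooled p̂ = (220+356)/(692+968) = 576/1660 = 0.346988.
SE = √(p̂(1−p̂)(1/n₁+1/n₂)) = √(0.346988·0.653012·0.00247814) = √(0.000561516) = 0.023696.
z = (0.317919 − 0.367769)/0.023696 = -0.049850/0.023696 = -2.104.
Two-sided p-value ≈ 2·Φ(−2.104) = 0.0354, so at α = 0.1 we reject H₀.

z = -2.104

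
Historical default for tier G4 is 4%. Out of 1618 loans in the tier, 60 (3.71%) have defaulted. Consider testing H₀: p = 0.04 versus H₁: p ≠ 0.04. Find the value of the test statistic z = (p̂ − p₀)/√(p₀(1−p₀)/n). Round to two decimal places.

p̂ = 60/1618 ≈ 0.03708.
Under H₀, SE = √(0.04·0.96/1618) = √(2.3733e-05) = 0.00487.
z = (0.03708 − 0.04)/0.00487 = -0.00292/0.00487 = -0.60.
Two-sided p-value ≈ 2·Φ(−0.599) = 0.5493.

z = -0.60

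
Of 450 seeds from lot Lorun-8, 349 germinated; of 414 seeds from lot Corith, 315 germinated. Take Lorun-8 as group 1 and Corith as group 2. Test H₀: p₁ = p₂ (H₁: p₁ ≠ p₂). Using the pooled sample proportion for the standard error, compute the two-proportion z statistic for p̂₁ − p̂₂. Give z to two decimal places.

p̂₁ = 349/450 ≈ 0.7756, p̂₂ = 315/414 ≈ 0.7609.
Pooled p̂ = (349+315)/(450+414) = 664/864 = 0.7685.
SE = √(0.177898 × 0.00463768) = 0.0287.
z = (0.7756 − 0.7609)/0.0287 = 0.0147/0.0287 = 0.51.
Two-sided p-value ≈ 2·Φ(−0.511) = 0.6091.

z = 0.51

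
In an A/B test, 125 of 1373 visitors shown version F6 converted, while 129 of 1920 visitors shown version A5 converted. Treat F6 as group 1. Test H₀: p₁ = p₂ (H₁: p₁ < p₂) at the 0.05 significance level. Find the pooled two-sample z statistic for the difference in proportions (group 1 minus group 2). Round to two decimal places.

p̂₁ = 125/1373 ≈ 0.0910, p̂₂ = 129/1920 ≈ 0.0672.
Pooled p̂ = (125+129)/(1373+1920) = 254/3293 = 0.0771.
SE = √(p̂(1−p̂)(1/n₁+1/n₂)) = √(0.0771·0.9229·0.00124917) = √(8.89203e-05) = 0.0094.
z = (0.0910 − 0.0672)/0.0094 = 0.0238/0.0094 = 2.53.
p-value = P(Z < 2.530) ≈ 0.9943, so at α = 0.05 we fail to reject H₀.

z = 2.53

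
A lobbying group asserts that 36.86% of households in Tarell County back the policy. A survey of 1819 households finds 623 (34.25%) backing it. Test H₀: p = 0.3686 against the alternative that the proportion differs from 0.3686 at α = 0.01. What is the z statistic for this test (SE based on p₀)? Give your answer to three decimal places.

p̂ = 623/1819 ≈ 0.34250.
SE = √(p₀(1−p₀)/n) = √(0.23273/1819) = 0.01131.
z = (0.34250 − 0.3686)/0.01131 = -0.02610/0.01131 = -2.308.
Two-sided p-value ≈ 2·Φ(−2.308) = 0.0210; since p > α = 0.01, fail to reject H₀.

z = -2.308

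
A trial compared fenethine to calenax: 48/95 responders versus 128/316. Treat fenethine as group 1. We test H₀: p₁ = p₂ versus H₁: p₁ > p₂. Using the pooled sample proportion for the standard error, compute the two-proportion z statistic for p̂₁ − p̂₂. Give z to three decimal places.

z = 1.731

p̂₁ = 48/95 ≈ 0.50526, p̂₂ = 128/316 ≈ 0.40506.
Pooled p̂ = (48+128)/(95+316) = 176/411 = 0.42822.
SE = √(p̂(1−p̂)(1/n₁+1/n₂)) = √(0.42822·0.57178·0.0136909) = √(0.00335219) = 0.05790.
z = (0.50526 − 0.40506)/0.05790 = 0.10020/0.05790 = 1.731.
p-value = P(Z > 1.731) ≈ 0.0418.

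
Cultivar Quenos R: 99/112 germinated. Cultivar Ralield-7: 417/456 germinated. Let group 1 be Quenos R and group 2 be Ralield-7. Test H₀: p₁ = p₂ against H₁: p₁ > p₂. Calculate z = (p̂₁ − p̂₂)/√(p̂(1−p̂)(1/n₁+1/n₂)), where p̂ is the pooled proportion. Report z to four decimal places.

z = -1.0043

p̂₁ = 99/112 ≈ 0.883929, p̂₂ = 417/456 ≈ 0.914474.
Pooled p̂ = (99+417)/(112+456) = 516/568 = 0.908451.
SE = √(p̂(1−p̂)(1/n₁+1/n₂)) = √(0.908451·0.091549·0.0111216) = √(0.000924958) = 0.030413.
z = (0.883929 − 0.914474)/0.030413 = -0.030545/0.030413 = -1.0043.
p-value = P(Z > -1.004) ≈ 0.8424.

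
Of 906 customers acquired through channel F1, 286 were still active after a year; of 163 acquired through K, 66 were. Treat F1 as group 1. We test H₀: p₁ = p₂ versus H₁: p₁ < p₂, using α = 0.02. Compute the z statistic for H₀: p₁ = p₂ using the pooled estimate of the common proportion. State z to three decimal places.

z = -2.232

p̂₁ = 286/906 ≈ 0.31567, p̂₂ = 66/163 ≈ 0.40491.
Pooled p̂ = (286+66)/(906+163) = 352/1069 = 0.32928.
SE = √(p̂(1−p̂)(1/n₁+1/n₂)) = √(0.32928·0.67072·0.00723872) = √(0.0015987) = 0.03998.
z = (0.31567 − 0.40491)/0.03998 = -0.08924/0.03998 = -2.232.
p-value = P(Z < -2.232) ≈ 0.0128, so at α = 0.02 we reject H₀.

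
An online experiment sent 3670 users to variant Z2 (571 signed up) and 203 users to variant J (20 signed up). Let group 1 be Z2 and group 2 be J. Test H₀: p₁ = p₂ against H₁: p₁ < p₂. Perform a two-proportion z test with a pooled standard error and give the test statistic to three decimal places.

p̂₁ = 571/3670 = 0.15559, p̂₂ = 20/203 = 0.09852.
Pooled p̂ = (571+20)/(3670+203) = 591/3873 = 0.15259.
SE = √(p̂(1−p̂)(1/n₁+1/n₂)) = √(0.15259·0.84741·0.00519859) = √(0.000672228) = 0.02593.
z = (0.15559 − 0.09852)/0.02593 = 0.05707/0.02593 = 2.201.

z = 2.201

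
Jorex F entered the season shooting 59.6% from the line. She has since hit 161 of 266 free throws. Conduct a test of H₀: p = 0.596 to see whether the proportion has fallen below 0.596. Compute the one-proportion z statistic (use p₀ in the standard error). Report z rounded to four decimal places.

z = 0.3079

p̂ = 161/266 = 0.605263.
Under H₀, SE = √(0.596·0.404/266) = √(0.000905203) = 0.030087.
z = (0.605263 − 0.596)/0.030087 = 0.009263/0.030087 = 0.3079.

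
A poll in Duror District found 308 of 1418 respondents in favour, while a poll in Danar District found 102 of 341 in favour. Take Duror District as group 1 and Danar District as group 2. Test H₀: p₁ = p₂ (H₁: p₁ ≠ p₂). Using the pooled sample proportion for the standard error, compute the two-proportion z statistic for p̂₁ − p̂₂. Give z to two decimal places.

p̂₁ = 308/1418 ≈ 0.2172, p̂₂ = 102/341 ≈ 0.2991.
Pooled p̂ = (308+102)/(1418+341) = 410/1759 = 0.2331.
SE = √(0.178757 × 0.00363777) = 0.0255.
z = (0.2172 − 0.2991)/0.0255 = -0.0819/0.0255 = -3.21.
p-value = 2·P(Z > 3.212) ≈ 0.0013.

z = -3.21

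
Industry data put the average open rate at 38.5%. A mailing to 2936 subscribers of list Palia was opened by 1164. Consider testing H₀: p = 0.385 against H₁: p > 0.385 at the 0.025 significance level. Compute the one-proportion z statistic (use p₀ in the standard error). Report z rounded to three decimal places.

z = 1.276

p̂ = 1164/2936 ≈ 0.39646.
Under H₀, SE = √(0.385·0.615/2936) = √(8.06454e-05) = 0.00898.
z = (0.39646 − 0.385)/0.00898 = 0.01146/0.00898 = 1.276.
p-value = P(Z > 1.276) ≈ 0.1010. With α = 0.025, fail to reject H₀.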